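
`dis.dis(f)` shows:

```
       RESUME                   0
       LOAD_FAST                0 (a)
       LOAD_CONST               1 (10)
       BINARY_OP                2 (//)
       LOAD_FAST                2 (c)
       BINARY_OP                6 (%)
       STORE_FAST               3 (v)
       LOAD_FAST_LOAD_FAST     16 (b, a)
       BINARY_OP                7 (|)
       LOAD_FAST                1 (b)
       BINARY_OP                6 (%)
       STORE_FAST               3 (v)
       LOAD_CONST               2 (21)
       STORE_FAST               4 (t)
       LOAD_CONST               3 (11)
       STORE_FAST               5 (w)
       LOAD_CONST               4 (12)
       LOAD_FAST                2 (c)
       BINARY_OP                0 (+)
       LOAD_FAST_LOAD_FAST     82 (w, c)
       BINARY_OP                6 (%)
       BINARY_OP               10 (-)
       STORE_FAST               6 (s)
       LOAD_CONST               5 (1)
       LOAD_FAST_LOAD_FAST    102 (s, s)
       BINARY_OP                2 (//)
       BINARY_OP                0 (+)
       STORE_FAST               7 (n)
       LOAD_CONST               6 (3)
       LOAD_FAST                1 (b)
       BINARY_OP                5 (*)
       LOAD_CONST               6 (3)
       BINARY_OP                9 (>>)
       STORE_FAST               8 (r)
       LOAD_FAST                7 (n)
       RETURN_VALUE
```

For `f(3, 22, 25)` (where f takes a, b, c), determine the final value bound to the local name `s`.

LOAD_FAST a → push 3. Stack: [3]
LOAD_CONST → push 10. Stack: [3, 10]
BINARY_OP // → 3 // 10 = 0. Stack: [0]
LOAD_FAST c → push 25. Stack: [0, 25]
BINARY_OP % → 0 % 25 = 0. Stack: [0]
STORE_FAST v → v=0. Stack: []
LOAD_FAST_LOAD_FAST b,a → push 22,3. Stack: [22, 3]
BINARY_OP | → 22 | 3 = 23. Stack: [23]
LOAD_FAST b → push 22. Stack: [23, 22]
BINARY_OP % → 23 % 22 = 1. Stack: [1]
STORE_FAST v → v=1. Stack: []
LOAD_CONST → push 21. Stack: [21]
STORE_FAST t → t=21. Stack: []
LOAD_CONST → push 11. Stack: [11]
STORE_FAST w → w=11. Stack: []
LOAD_CONST → push 12. Stack: [12]
LOAD_FAST c → push 25. Stack: [12, 25]
BINARY_OP + → 12 + 25 = 37. Stack: [37]
LOAD_FAST_LOAD_FAST w,c → push 11,25. Stack: [37, 11, 25]
BINARY_OP % → 11 % 25 = 11. Stack: [37, 11]
BINARY_OP - → 37 - 11 = 26. Stack: [26]
STORE_FAST s → s=26. Stack: []
LOAD_CONST → push 1. Stack: [1]
LOAD_FAST_LOAD_FAST s,s → push 26,26. Stack: [1, 26, 26]
BINARY_OP // → 26 // 26 = 1. Stack: [1, 1]
BINARY_OP + → 1 + 1 = 2. Stack: [2]
STORE_FAST n → n=2. Stack: []
LOAD_CONST → push 3. Stack: [3]
LOAD_FAST b → push 22. Stack: [3, 22]
BINARY_OP * → 3 * 22 = 66. Stack: [66]
LOAD_CONST → push 3. Stack: [66, 3]
BINARY_OP >> → 66 >> 3 = 8. Stack: [8]
STORE_FAST r → r=8. Stack: []
LOAD_FAST n → push 2. Stack: [2]
RETURN_VALUE → return 2.

26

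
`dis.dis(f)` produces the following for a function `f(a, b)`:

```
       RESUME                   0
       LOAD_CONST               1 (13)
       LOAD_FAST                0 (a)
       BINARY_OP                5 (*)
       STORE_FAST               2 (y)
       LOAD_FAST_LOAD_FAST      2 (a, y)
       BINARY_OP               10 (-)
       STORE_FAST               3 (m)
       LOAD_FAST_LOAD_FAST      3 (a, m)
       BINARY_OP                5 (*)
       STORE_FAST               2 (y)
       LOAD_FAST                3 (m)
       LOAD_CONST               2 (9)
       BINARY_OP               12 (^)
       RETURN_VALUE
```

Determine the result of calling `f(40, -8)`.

LOAD_CONST → push 13. Stack: [13]
LOAD_FAST a → push 40. Stack: [13, 40]
BINARY_OP * → 13 * 40 = 520. Stack: [520]
STORE_FAST y → y=520. Stack: []
LOAD_FAST_LOAD_FAST a,y → push 40,520. Stack: [40, 520]
BINARY_OP - → 40 - 520 = -480. Stack: [-480]
STORE_FAST m → m=-480. Stack: []
LOAD_FAST_LOAD_FAST a,m → push 40,-480. Stack: [40, -480]
BINARY_OP * → 40 * -480 = -19200. Stack: [-19200]
STORE_FAST y → y=-19200. Stack: []
LOAD_FAST m → push -480. Stack: [-480]
LOAD_CONST → push 9. Stack: [-480, 9]
BINARY_OP ^ → -480 ^ 9 = -471. Stack: [-471]
RETURN_VALUE → return -471.

-471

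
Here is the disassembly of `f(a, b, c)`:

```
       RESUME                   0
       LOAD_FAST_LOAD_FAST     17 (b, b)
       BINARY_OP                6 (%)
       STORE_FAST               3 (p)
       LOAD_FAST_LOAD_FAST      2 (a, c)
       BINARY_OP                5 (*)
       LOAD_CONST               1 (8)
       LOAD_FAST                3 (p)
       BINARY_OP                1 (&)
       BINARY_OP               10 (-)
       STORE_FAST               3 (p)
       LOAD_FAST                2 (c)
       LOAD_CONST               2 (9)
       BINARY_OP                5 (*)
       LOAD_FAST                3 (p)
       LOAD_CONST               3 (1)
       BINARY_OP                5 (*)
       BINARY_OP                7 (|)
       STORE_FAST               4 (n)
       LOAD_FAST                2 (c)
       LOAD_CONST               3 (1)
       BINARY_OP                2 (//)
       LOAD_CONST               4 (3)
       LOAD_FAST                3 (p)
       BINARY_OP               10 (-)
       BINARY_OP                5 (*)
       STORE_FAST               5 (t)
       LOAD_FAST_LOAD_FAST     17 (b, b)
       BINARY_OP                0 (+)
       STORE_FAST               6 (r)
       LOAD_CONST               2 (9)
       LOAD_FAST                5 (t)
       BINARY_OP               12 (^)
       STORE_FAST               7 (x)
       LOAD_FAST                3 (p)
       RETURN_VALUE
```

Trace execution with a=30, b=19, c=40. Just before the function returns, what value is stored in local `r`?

38

LOAD_FAST_LOAD_FAST b,b → push 19,19. Stack: [19, 19]
BINARY_OP % → 19 % 19 = 0. Stack: [0]
STORE_FAST p → p=0. Stack: []
LOAD_FAST_LOAD_FAST a,c → push 30,40. Stack: [30, 40]
BINARY_OP * → 30 * 40 = 1200. Stack: [1200]
LOAD_CONST → push 8. Stack: [1200, 8]
LOAD_FAST p → push 0. Stack: [1200, 8, 0]
BINARY_OP & → 8 & 0 = 0. Stack: [1200, 0]
BINARY_OP - → 1200 - 0 = 1200. Stack: [1200]
STORE_FAST p → p=1200. Stack: []
LOAD_FAST c → push 40. Stack: [40]
LOAD_CONST → push 9. Stack: [40, 9]
BINARY_OP * → 40 * 9 = 360. Stack: [360]
LOAD_FAST p → push 1200. Stack: [360, 1200]
LOAD_CONST → push 1. Stack: [360, 1200, 1]
BINARY_OP * → 1200 * 1 = 1200. Stack: [360, 1200]
BINARY_OP | → 360 | 1200 = 1528. Stack: [1528]
STORE_FAST n → n=1528. Stack: []
LOAD_FAST c → push 40. Stack: [40]
LOAD_CONST → push 1. Stack: [40, 1]
BINARY_OP // → 40 // 1 = 40. Stack: [40]
LOAD_CONST → push 3. Stack: [40, 3]
LOAD_FAST p → push 1200. Stack: [40, 3, 1200]
BINARY_OP - → 3 - 1200 = -1197. Stack: [40, -1197]
BINARY_OP * → 40 * -1197 = -47880. Stack: [-47880]
STORE_FAST t → t=-47880. Stack: []
LOAD_FAST_LOAD_FAST b,b → push 19,19. Stack: [19, 19]
BINARY_OP + → 19 + 19 = 38. Stack: [38]
STORE_FAST r → r=38. Stack: []
LOAD_CONST → push 9. Stack: [9]
LOAD_FAST t → push -47880. Stack: [9, -47880]
BINARY_OP ^ → 9 ^ -47880 = -47887. Stack: [-47887]
STORE_FAST x → x=-47887. Stack: []
LOAD_FAST p → push 1200. Stack: [1200]
RETURN_VALUE → return 1200.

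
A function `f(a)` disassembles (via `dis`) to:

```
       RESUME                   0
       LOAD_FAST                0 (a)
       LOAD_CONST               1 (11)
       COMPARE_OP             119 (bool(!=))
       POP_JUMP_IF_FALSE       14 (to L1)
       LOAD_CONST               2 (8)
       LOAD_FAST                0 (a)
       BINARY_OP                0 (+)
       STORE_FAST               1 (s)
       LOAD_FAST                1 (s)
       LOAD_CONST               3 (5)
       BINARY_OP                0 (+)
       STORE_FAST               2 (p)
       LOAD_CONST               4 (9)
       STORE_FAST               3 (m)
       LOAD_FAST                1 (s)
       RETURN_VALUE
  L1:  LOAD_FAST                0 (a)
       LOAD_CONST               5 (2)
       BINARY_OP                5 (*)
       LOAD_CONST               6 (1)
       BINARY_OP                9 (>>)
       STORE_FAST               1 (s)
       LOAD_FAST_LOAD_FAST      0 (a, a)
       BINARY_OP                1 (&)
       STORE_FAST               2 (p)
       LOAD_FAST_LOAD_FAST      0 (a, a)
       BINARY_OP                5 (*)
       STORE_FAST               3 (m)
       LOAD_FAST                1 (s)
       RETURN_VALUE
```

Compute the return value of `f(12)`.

LOAD_FAST a → push 12. Stack: [12]
LOAD_CONST → push 11. Stack: [12, 11]
COMPARE_OP bool(!=) → 12 vs 11 = True. Stack: [True]
POP_JUMP_IF_FALSE → pop True; no jump. Stack: []
LOAD_CONST → push 8. Stack: [8]
LOAD_FAST a → push 12. Stack: [8, 12]
BINARY_OP + → 8 + 12 = 20. Stack: [20]
STORE_FAST s → s=20. Stack: []
LOAD_FAST s → push 20. Stack: [20]
LOAD_CONST → push 5. Stack: [20, 5]
BINARY_OP + → 20 + 5 = 25. Stack: [25]
STORE_FAST p → p=25. Stack: []
LOAD_CONST → push 9. Stack: [9]
STORE_FAST m → m=9. Stack: []
LOAD_FAST s → push 20. Stack: [20]
RETURN_VALUE → return 20.

20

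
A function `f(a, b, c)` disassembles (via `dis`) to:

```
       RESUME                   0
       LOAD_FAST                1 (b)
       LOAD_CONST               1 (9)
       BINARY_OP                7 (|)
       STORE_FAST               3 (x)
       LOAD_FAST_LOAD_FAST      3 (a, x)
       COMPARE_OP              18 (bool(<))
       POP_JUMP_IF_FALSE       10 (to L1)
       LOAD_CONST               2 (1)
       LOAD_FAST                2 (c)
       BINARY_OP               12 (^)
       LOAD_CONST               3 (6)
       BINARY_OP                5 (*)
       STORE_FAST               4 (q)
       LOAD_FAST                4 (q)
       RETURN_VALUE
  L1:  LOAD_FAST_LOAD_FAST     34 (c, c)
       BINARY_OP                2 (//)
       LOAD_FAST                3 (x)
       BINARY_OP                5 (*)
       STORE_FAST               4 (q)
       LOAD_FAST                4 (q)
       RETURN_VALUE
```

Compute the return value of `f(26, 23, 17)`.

LOAD_FAST b → push 23. Stack: [23]
LOAD_CONST → push 9. Stack: [23, 9]
BINARY_OP | → 23 | 9 = 31. Stack: [31]
STORE_FAST x → x=31. Stack: []
LOAD_FAST_LOAD_FAST a,x → push 26,31. Stack: [26, 31]
COMPARE_OP bool(<) → 26 vs 31 = True. Stack: [True]
POP_JUMP_IF_FALSE → pop True; no jump. Stack: []
LOAD_CONST → push 1. Stack: [1]
LOAD_FAST c → push 17. Stack: [1, 17]
BINARY_OP ^ → 1 ^ 17 = 16. Stack: [16]
LOAD_CONST → push 6. Stack: [16, 6]
BINARY_OP * → 16 * 6 = 96. Stack: [96]
STORE_FAST q → q=96. Stack: []
LOAD_FAST q → push 96. Stack: [96]
RETURN_VALUE → return 96.

96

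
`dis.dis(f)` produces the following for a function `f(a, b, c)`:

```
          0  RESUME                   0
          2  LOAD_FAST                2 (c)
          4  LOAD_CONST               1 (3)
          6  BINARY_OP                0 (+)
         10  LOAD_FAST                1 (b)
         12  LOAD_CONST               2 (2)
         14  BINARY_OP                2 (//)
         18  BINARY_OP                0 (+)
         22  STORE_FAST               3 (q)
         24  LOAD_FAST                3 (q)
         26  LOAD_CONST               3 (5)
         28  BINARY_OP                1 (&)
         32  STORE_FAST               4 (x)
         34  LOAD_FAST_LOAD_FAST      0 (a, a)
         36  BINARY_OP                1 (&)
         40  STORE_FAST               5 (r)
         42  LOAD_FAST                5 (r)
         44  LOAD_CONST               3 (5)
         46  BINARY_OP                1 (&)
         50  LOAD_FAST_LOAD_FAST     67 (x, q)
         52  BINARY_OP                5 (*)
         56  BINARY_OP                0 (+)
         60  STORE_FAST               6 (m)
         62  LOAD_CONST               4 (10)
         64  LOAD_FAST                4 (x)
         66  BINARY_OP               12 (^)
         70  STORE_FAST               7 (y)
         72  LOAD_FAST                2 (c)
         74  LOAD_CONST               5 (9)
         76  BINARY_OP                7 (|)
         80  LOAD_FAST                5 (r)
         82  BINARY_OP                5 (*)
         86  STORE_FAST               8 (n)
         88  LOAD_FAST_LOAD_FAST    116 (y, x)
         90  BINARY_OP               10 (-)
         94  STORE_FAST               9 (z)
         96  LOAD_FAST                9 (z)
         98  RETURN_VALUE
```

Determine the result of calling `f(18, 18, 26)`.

10

LOAD_FAST c → push 26. Stack: [26]
LOAD_CONST → push 3. Stack: [26, 3]
BINARY_OP + → 26 + 3 = 29. Stack: [29]
LOAD_FAST b → push 18. Stack: [29, 18]
LOAD_CONST → push 2. Stack: [29, 18, 2]
BINARY_OP // → 18 // 2 = 9. Stack: [29, 9]
BINARY_OP + → 29 + 9 = 38. Stack: [38]
STORE_FAST q → q=38. Stack: []
LOAD_FAST q → push 38. Stack: [38]
LOAD_CONST → push 5. Stack: [38, 5]
BINARY_OP & → 38 & 5 = 4. Stack: [4]
STORE_FAST x → x=4. Stack: []
LOAD_FAST_LOAD_FAST a,a → push 18,18. Stack: [18, 18]
BINARY_OP & → 18 & 18 = 18. Stack: [18]
STORE_FAST r → r=18. Stack: []
LOAD_FAST r → push 18. Stack: [18]
LOAD_CONST → push 5. Stack: [18, 5]
BINARY_OP & → 18 & 5 = 0. Stack: [0]
LOAD_FAST_LOAD_FAST x,q → push 4,38. Stack: [0, 4, 38]
BINARY_OP * → 4 * 38 = 152. Stack: [0, 152]
BINARY_OP + → 0 + 152 = 152. Stack: [152]
STORE_FAST m → m=152. Stack: []
LOAD_CONST → push 10. Stack: [10]
LOAD_FAST x → push 4. Stack: [10, 4]
BINARY_OP ^ → 10 ^ 4 = 14. Stack: [14]
STORE_FAST y → y=14. Stack: []
LOAD_FAST c → push 26. Stack: [26]
LOAD_CONST → push 9. Stack: [26, 9]
BINARY_OP | → 26 | 9 = 27. Stack: [27]
LOAD_FAST r → push 18. Stack: [27, 18]
BINARY_OP * → 27 * 18 = 486. Stack: [486]
STORE_FAST n → n=486. Stack: []
LOAD_FAST_LOAD_FAST y,x → push 14,4. Stack: [14, 4]
BINARY_OP - → 14 - 4 = 10. Stack: [10]
STORE_FAST z → z=10. Stack: []
LOAD_FAST z → push 10. Stack: [10]
RETURN_VALUE → return 10.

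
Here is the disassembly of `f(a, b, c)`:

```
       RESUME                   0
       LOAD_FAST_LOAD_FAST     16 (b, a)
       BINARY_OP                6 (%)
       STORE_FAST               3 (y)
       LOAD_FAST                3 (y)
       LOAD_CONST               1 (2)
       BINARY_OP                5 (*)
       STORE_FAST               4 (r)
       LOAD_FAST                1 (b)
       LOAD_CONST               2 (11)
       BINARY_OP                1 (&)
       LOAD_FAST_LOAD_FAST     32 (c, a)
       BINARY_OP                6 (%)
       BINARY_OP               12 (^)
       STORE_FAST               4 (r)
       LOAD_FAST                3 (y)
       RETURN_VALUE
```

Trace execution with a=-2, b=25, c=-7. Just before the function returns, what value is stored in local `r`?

-10

LOAD_FAST_LOAD_FAST b,a → push 25,-2. Stack: [25, -2]
BINARY_OP % → 25 % -2 = -1. Stack: [-1]
STORE_FAST y → y=-1. Stack: []
LOAD_FAST y → push -1. Stack: [-1]
LOAD_CONST → push 2. Stack: [-1, 2]
BINARY_OP * → -1 * 2 = -2. Stack: [-2]
STORE_FAST r → r=-2. Stack: []
LOAD_FAST b → push 25. Stack: [25]
LOAD_CONST → push 11. Stack: [25, 11]
BINARY_OP & → 25 & 11 = 9. Stack: [9]
LOAD_FAST_LOAD_FAST c,a → push -7,-2. Stack: [9, -7, -2]
BINARY_OP % → -7 % -2 = -1. Stack: [9, -1]
BINARY_OP ^ → 9 ^ -1 = -10. Stack: [-10]
STORE_FAST r → r=-10. Stack: []
LOAD_FAST y → push -1. Stack: [-1]
RETURN_VALUE → return -1.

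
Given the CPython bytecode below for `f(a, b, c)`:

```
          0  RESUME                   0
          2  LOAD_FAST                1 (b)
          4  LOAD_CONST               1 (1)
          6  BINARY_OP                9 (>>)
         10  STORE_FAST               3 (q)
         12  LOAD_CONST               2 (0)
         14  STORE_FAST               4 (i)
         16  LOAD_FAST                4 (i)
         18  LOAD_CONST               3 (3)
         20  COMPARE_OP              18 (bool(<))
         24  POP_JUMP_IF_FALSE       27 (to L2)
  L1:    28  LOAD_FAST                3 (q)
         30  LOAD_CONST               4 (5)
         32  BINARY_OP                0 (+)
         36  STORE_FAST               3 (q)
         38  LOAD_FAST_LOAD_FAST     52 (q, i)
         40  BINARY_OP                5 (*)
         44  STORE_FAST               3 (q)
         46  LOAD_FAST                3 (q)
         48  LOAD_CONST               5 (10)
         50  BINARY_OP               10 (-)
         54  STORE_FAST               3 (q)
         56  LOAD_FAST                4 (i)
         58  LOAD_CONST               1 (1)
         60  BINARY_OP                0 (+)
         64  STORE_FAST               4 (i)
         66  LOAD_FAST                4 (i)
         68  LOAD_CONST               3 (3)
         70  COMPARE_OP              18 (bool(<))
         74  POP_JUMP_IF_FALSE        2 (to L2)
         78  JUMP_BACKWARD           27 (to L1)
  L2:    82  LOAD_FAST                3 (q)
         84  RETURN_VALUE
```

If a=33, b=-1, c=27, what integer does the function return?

LOAD_FAST b → push -1
LOAD_CONST → push 1
BINARY_OP >> → -1 >> 1 = -1
STORE_FAST q → q=-1
LOAD_CONST → push 0
STORE_FAST i → i=0
LOAD_FAST i → push 0
LOAD_CONST → push 3
COMPARE_OP bool(<) → 0 vs 3 = True
POP_JUMP_IF_FALSE → pop True; no jump
LOAD_FAST q → push -1
LOAD_CONST → push 5
BINARY_OP + → -1 + 5 = 4
STORE_FAST q → q=4
LOAD_FAST_LOAD_FAST q,i → push 4,0
BINARY_OP * → 4 * 0 = 0
STORE_FAST q → q=0
LOAD_FAST q → push 0
LOAD_CONST → push 10
BINARY_OP - → 0 - 10 = -10
STORE_FAST q → q=-10
LOAD_FAST i → push 0
LOAD_CONST → push 1
BINARY_OP + → 0 + 1 = 1
STORE_FAST i → i=1
LOAD_FAST i → push 1
LOAD_CONST → push 3
COMPARE_OP bool(<) → 1 vs 3 = True
POP_JUMP_IF_FALSE → pop True; no jump
LOAD_FAST q → push -10
LOAD_CONST → push 5
BINARY_OP + → -10 + 5 = -5
STORE_FAST q → q=-5
LOAD_FAST_LOAD_FAST q,i → push -5,1
BINARY_OP * → -5 * 1 = -5
STORE_FAST q → q=-5
LOAD_FAST q → push -5
LOAD_CONST → push 10
BINARY_OP - → -5 - 10 = -15
STORE_FAST q → q=-15
LOAD_FAST i → push 1
LOAD_CONST → push 1
BINARY_OP + → 1 + 1 = 2
STORE_FAST i → i=2
LOAD_FAST i → push 2
LOAD_CONST → push 3
COMPARE_OP bool(<) → 2 vs 3 = True
POP_JUMP_IF_FALSE → pop True; no jump
LOAD_FAST q → push -15
LOAD_CONST → push 5
BINARY_OP + → -15 + 5 = -10
STORE_FAST q → q=-10
LOAD_FAST_LOAD_FAST q,i → push -10,2
BINARY_OP * → -10 * 2 = -20
STORE_FAST q → q=-20
LOAD_FAST q → push -20
LOAD_CONST → push 10
BINARY_OP - → -20 - 10 = -30
STORE_FAST q → q=-30
LOAD_FAST i → push 2
LOAD_CONST → push 1
BINARY_OP + → 2 + 1 = 3
STORE_FAST i → i=3
LOAD_FAST i → push 3
LOAD_CONST → push 3
COMPARE_OP bool(<) → 3 vs 3 = False
POP_JUMP_IF_FALSE → pop False; jump
LOAD_FAST q → push -30
RETURN_VALUE → return -30.

-30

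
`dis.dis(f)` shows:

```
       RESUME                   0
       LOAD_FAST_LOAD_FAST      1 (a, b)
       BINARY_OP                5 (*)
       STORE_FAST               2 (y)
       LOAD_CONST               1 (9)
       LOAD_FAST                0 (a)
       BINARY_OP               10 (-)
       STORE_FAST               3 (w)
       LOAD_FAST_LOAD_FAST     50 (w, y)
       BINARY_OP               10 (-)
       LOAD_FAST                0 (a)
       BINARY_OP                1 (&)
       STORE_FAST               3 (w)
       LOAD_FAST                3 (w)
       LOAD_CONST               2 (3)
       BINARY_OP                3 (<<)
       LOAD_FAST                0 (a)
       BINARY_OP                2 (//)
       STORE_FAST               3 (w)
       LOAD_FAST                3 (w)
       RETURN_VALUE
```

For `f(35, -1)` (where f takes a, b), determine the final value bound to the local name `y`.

LOAD_FAST_LOAD_FAST a,b → push 35,-1. Stack: [35, -1]
BINARY_OP * → 35 * -1 = -35. Stack: [-35]
STORE_FAST y → y=-35. Stack: []
LOAD_CONST → push 9. Stack: [9]
LOAD_FAST a → push 35. Stack: [9, 35]
BINARY_OP - → 9 - 35 = -26. Stack: [-26]
STORE_FAST w → w=-26. Stack: []
LOAD_FAST_LOAD_FAST w,y → push -26,-35. Stack: [-26, -35]
BINARY_OP - → -26 - -35 = 9. Stack: [9]
LOAD_FAST a → push 35. Stack: [9, 35]
BINARY_OP & → 9 & 35 = 1. Stack: [1]
STORE_FAST w → w=1. Stack: []
LOAD_FAST w → push 1. Stack: [1]
LOAD_CONST → push 3. Stack: [1, 3]
BINARY_OP << → 1 << 3 = 8. Stack: [8]
LOAD_FAST a → push 35. Stack: [8, 35]
BINARY_OP // → 8 // 35 = 0. Stack: [0]
STORE_FAST w → w=0. Stack: []
LOAD_FAST w → push 0. Stack: [0]
RETURN_VALUE → return 0.

-35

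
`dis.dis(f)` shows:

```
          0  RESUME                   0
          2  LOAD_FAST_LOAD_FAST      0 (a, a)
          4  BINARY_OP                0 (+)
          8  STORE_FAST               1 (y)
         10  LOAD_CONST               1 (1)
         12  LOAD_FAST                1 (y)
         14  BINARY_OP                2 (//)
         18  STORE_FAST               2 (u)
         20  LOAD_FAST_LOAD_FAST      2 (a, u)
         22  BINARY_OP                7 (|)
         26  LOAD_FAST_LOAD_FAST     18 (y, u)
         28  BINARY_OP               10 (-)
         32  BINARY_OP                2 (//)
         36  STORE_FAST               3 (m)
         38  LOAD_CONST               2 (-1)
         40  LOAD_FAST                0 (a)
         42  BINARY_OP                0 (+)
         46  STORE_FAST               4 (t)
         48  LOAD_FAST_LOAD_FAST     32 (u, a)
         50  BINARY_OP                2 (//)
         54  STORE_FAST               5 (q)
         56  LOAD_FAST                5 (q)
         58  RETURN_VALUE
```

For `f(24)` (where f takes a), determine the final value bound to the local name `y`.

LOAD_FAST_LOAD_FAST a,a → push 24,24. Stack: [24, 24]
BINARY_OP + → 24 + 24 = 48. Stack: [48]
STORE_FAST y → y=48. Stack: []
LOAD_CONST → push 1. Stack: [1]
LOAD_FAST y → push 48. Stack: [1, 48]
BINARY_OP // → 1 // 48 = 0. Stack: [0]
STORE_FAST u → u=0. Stack: []
LOAD_FAST_LOAD_FAST a,u → push 24,0. Stack: [24, 0]
BINARY_OP | → 24 | 0 = 24. Stack: [24]
LOAD_FAST_LOAD_FAST y,u → push 48,0. Stack: [24, 48, 0]
BINARY_OP - → 48 - 0 = 48. Stack: [24, 48]
BINARY_OP // → 24 // 48 = 0. Stack: [0]
STORE_FAST m → m=0. Stack: []
LOAD_CONST → push -1. Stack: [-1]
LOAD_FAST a → push 24. Stack: [-1, 24]
BINARY_OP + → -1 + 24 = 23. Stack: [23]
STORE_FAST t → t=23. Stack: []
LOAD_FAST_LOAD_FAST u,a → push 0,24. Stack: [0, 24]
BINARY_OP // → 0 // 24 = 0. Stack: [0]
STORE_FAST q → q=0. Stack: []
LOAD_FAST q → push 0. Stack: [0]
RETURN_VALUE → return 0.

48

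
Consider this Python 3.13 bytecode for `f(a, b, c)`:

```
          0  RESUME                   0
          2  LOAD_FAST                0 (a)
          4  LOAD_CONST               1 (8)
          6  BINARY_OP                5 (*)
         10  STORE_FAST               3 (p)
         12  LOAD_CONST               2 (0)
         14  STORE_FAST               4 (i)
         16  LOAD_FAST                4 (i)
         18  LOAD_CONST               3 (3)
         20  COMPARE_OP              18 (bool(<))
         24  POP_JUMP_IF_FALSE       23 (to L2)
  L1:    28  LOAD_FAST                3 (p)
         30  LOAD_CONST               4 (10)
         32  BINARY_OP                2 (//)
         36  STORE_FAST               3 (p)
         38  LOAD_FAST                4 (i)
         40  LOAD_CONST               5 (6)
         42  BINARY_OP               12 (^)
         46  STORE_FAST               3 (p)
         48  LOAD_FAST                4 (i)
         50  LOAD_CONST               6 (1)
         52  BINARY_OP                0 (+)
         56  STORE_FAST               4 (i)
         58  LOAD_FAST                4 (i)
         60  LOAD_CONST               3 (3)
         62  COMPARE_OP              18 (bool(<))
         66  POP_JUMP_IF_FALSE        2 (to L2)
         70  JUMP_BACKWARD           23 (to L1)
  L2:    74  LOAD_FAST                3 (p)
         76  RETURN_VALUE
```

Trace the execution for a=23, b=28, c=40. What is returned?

LOAD_FAST a → push 23. Stack: [23]
LOAD_CONST → push 8. Stack: [23, 8]
BINARY_OP * → 23 * 8 = 184. Stack: [184]
STORE_FAST p → p=184. Stack: []
LOAD_CONST → push 0. Stack: [0]
STORE_FAST i → i=0. Stack: []
LOAD_FAST i → push 0. Stack: [0]
LOAD_CONST → push 3. Stack: [0, 3]
COMPARE_OP bool(<) → 0 vs 3 = True. Stack: [True]
POP_JUMP_IF_FALSE → pop True; no jump. Stack: []
LOAD_FAST p → push 184. Stack: [184]
LOAD_CONST → push 10. Stack: [184, 10]
BINARY_OP // → 184 // 10 = 18. Stack: [18]
STORE_FAST p → p=18. Stack: []
LOAD_FAST i → push 0. Stack: [0]
LOAD_CONST → push 6. Stack: [0, 6]
BINARY_OP ^ → 0 ^ 6 = 6. Stack: [6]
STORE_FAST p → p=6. Stack: []
LOAD_FAST i → push 0. Stack: [0]
LOAD_CONST → push 1. Stack: [0, 1]
BINARY_OP + → 0 + 1 = 1. Stack: [1]
STORE_FAST i → i=1. Stack: []
LOAD_FAST i → push 1. Stack: [1]
LOAD_CONST → push 3. Stack: [1, 3]
COMPARE_OP bool(<) → 1 vs 3 = True. Stack: [True]
POP_JUMP_IF_FALSE → pop True; no jump. Stack: []
LOAD_FAST p → push 6. Stack: [6]
LOAD_CONST → push 10. Stack: [6, 10]
BINARY_OP // → 6 // 10 = 0. Stack: [0]
STORE_FAST p → p=0. Stack: []
LOAD_FAST i → push 1. Stack: [1]
LOAD_CONST → push 6. Stack: [1, 6]
BINARY_OP ^ → 1 ^ 6 = 7. Stack: [7]
STORE_FAST p → p=7. Stack: []
LOAD_FAST i → push 1. Stack: [1]
LOAD_CONST → push 1. Stack: [1, 1]
BINARY_OP + → 1 + 1 = 2. Stack: [2]
STORE_FAST i → i=2. Stack: []
LOAD_FAST i → push 2. Stack: [2]
LOAD_CONST → push 3. Stack: [2, 3]
COMPARE_OP bool(<) → 2 vs 3 = True. Stack: [True]
POP_JUMP_IF_FALSE → pop True; no jump. Stack: []
LOAD_FAST p → push 7. Stack: [7]
LOAD_CONST → push 10. Stack: [7, 10]
BINARY_OP // → 7 // 10 = 0. Stack: [0]
STORE_FAST p → p=0. Stack: []
LOAD_FAST i → push 2. Stack: [2]
LOAD_CONST → push 6. Stack: [2, 6]
BINARY_OP ^ → 2 ^ 6 = 4. Stack: [4]
STORE_FAST p → p=4. Stack: []
LOAD_FAST i → push 2. Stack: [2]
LOAD_CONST → push 1. Stack: [2, 1]
BINARY_OP + → 2 + 1 = 3. Stack: [3]
STORE_FAST i → i=3. Stack: []
LOAD_FAST i → push 3. Stack: [3]
LOAD_CONST → push 3. Stack: [3, 3]
COMPARE_OP bool(<) → 3 vs 3 = False. Stack: [False]
POP_JUMP_IF_FALSE → pop False; jump. Stack: []
LOAD_FAST p → push 4. Stack: [4]
RETURN_VALUE → return 4.

4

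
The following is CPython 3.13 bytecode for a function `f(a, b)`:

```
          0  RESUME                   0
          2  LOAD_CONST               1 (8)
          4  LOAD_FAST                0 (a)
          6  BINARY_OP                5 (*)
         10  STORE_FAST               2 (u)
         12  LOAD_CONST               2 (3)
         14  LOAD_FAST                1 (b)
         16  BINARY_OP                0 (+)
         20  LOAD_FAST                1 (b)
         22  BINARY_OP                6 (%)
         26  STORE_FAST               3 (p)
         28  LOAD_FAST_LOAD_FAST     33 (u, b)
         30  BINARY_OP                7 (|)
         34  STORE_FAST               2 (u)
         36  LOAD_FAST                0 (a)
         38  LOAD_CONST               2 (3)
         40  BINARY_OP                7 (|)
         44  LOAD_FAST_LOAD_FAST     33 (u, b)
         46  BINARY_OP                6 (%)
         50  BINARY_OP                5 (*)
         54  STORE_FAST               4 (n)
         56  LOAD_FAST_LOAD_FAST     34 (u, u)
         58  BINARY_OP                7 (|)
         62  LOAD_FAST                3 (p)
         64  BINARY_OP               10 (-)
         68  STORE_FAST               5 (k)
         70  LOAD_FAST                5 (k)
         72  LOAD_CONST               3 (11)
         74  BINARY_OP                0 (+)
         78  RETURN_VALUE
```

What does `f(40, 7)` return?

335

LOAD_CONST → push 8. Stack: [8]
LOAD_FAST a → push 40. Stack: [8, 40]
BINARY_OP * → 8 * 40 = 320. Stack: [320]
STORE_FAST u → u=320. Stack: []
LOAD_CONST → push 3. Stack: [3]
LOAD_FAST b → push 7. Stack: [3, 7]
BINARY_OP + → 3 + 7 = 10. Stack: [10]
LOAD_FAST b → push 7. Stack: [10, 7]
BINARY_OP % → 10 % 7 = 3. Stack: [3]
STORE_FAST p → p=3. Stack: []
LOAD_FAST_LOAD_FAST u,b → push 320,7. Stack: [320, 7]
BINARY_OP | → 320 | 7 = 327. Stack: [327]
STORE_FAST u → u=327. Stack: []
LOAD_FAST a → push 40. Stack: [40]
LOAD_CONST → push 3. Stack: [40, 3]
BINARY_OP | → 40 | 3 = 43. Stack: [43]
LOAD_FAST_LOAD_FAST u,b → push 327,7. Stack: [43, 327, 7]
BINARY_OP % → 327 % 7 = 5. Stack: [43, 5]
BINARY_OP * → 43 * 5 = 215. Stack: [215]
STORE_FAST n → n=215. Stack: []
LOAD_FAST_LOAD_FAST u,u → push 327,327. Stack: [327, 327]
BINARY_OP | → 327 | 327 = 327. Stack: [327]
LOAD_FAST p → push 3. Stack: [327, 3]
BINARY_OP - → 327 - 3 = 324. Stack: [324]
STORE_FAST k → k=324. Stack: []
LOAD_FAST k → push 324. Stack: [324]
LOAD_CONST → push 11. Stack: [324, 11]
BINARY_OP + → 324 + 11 = 335. Stack: [335]
RETURN_VALUE → return 335.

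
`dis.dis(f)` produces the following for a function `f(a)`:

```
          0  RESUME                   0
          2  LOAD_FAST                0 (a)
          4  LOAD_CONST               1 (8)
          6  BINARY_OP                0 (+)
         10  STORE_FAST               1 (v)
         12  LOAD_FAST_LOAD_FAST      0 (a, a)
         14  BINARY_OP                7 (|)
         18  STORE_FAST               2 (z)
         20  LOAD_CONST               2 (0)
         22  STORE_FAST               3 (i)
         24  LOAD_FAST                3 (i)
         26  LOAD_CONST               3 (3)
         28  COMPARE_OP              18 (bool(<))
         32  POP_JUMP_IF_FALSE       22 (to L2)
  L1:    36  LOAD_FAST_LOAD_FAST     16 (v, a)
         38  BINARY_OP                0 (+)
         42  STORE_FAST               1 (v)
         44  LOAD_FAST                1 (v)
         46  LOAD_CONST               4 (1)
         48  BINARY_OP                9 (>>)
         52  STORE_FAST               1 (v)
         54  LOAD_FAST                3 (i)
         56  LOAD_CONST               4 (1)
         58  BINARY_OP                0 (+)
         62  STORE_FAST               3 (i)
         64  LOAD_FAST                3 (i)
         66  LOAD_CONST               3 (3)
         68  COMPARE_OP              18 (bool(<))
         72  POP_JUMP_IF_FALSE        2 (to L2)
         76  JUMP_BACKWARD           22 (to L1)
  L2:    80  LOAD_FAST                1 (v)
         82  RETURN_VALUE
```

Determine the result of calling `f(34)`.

LOAD_FAST a → push 34. Stack: [34]
LOAD_CONST → push 8. Stack: [34, 8]
BINARY_OP + → 34 + 8 = 42. Stack: [42]
STORE_FAST v → v=42. Stack: []
LOAD_FAST_LOAD_FAST a,a → push 34,34. Stack: [34, 34]
BINARY_OP | → 34 | 34 = 34. Stack: [34]
STORE_FAST z → z=34. Stack: []
LOAD_CONST → push 0. Stack: [0]
STORE_FAST i → i=0. Stack: []
LOAD_FAST i → push 0. Stack: [0]
LOAD_CONST → push 3. Stack: [0, 3]
COMPARE_OP bool(<) → 0 vs 3 = True. Stack: [True]
POP_JUMP_IF_FALSE → pop True; no jump. Stack: []
LOAD_FAST_LOAD_FAST v,a → push 42,34. Stack: [42, 34]
BINARY_OP + → 42 + 34 = 76. Stack: [76]
STORE_FAST v → v=76. Stack: []
LOAD_FAST v → push 76. Stack: [76]
LOAD_CONST → push 1. Stack: [76, 1]
BINARY_OP >> → 76 >> 1 = 38. Stack: [38]
STORE_FAST v → v=38. Stack: []
LOAD_FAST i → push 0. Stack: [0]
LOAD_CONST → push 1. Stack: [0, 1]
BINARY_OP + → 0 + 1 = 1. Stack: [1]
STORE_FAST i → i=1. Stack: []
LOAD_FAST i → push 1. Stack: [1]
LOAD_CONST → push 3. Stack: [1, 3]
COMPARE_OP bool(<) → 1 vs 3 = True. Stack: [True]
POP_JUMP_IF_FALSE → pop True; no jump. Stack: []
LOAD_FAST_LOAD_FAST v,a → push 38,34. Stack: [38, 34]
BINARY_OP + → 38 + 34 = 72. Stack: [72]
STORE_FAST v → v=72. Stack: []
LOAD_FAST v → push 72. Stack: [72]
LOAD_CONST → push 1. Stack: [72, 1]
BINARY_OP >> → 72 >> 1 = 36. Stack: [36]
STORE_FAST v → v=36. Stack: []
LOAD_FAST i → push 1. Stack: [1]
LOAD_CONST → push 1. Stack: [1, 1]
BINARY_OP + → 1 + 1 = 2. Stack: [2]
STORE_FAST i → i=2. Stack: []
LOAD_FAST i → push 2. Stack: [2]
LOAD_CONST → push 3. Stack: [2, 3]
COMPARE_OP bool(<) → 2 vs 3 = True. Stack: [True]
POP_JUMP_IF_FALSE → pop True; no jump. Stack: []
LOAD_FAST_LOAD_FAST v,a → push 36,34. Stack: [36, 34]
BINARY_OP + → 36 + 34 = 70. Stack: [70]
STORE_FAST v → v=70. Stack: []
LOAD_FAST v → push 70. Stack: [70]
LOAD_CONST → push 1. Stack: [70, 1]
BINARY_OP >> → 70 >> 1 = 35. Stack: [35]
STORE_FAST v → v=35. Stack: []
LOAD_FAST i → push 2. Stack: [2]
LOAD_CONST → push 1. Stack: [2, 1]
BINARY_OP + → 2 + 1 = 3. Stack: [3]
STORE_FAST i → i=3. Stack: []
LOAD_FAST i → push 3. Stack: [3]
LOAD_CONST → push 3. Stack: [3, 3]
COMPARE_OP bool(<) → 3 vs 3 = False. Stack: [False]
POP_JUMP_IF_FALSE → pop False; jump. Stack: []
LOAD_FAST v → push 35. Stack: [35]
RETURN_VALUE → return 35.

35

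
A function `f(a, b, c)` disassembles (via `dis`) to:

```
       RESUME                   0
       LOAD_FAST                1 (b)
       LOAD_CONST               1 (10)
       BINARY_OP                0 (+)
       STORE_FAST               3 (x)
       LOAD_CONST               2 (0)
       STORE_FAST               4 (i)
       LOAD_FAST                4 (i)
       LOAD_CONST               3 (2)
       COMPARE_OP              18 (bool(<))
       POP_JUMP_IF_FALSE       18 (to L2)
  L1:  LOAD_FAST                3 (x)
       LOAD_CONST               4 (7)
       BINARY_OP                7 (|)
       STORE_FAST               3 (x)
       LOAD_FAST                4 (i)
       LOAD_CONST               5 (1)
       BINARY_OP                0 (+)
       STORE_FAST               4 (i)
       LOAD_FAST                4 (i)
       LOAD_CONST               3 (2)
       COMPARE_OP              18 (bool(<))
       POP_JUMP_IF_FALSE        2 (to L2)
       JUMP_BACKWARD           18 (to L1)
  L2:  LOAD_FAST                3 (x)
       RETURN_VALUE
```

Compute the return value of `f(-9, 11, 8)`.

23

LOAD_FAST b → push 11. Stack: [11]
LOAD_CONST → push 10. Stack: [11, 10]
BINARY_OP + → 11 + 10 = 21. Stack: [21]
STORE_FAST x → x=21. Stack: []
LOAD_CONST → push 0. Stack: [0]
STORE_FAST i → i=0. Stack: []
LOAD_FAST i → push 0. Stack: [0]
LOAD_CONST → push 2. Stack: [0, 2]
COMPARE_OP bool(<) → 0 vs 2 = True. Stack: [True]
POP_JUMP_IF_FALSE → pop True; no jump. Stack: []
LOAD_FAST x → push 21. Stack: [21]
LOAD_CONST → push 7. Stack: [21, 7]
BINARY_OP | → 21 | 7 = 23. Stack: [23]
STORE_FAST x → x=23. Stack: []
LOAD_FAST i → push 0. Stack: [0]
LOAD_CONST → push 1. Stack: [0, 1]
BINARY_OP + → 0 + 1 = 1. Stack: [1]
STORE_FAST i → i=1. Stack: []
LOAD_FAST i → push 1. Stack: [1]
LOAD_CONST → push 2. Stack: [1, 2]
COMPARE_OP bool(<) → 1 vs 2 = True. Stack: [True]
POP_JUMP_IF_FALSE → pop True; no jump. Stack: []
LOAD_FAST x → push 23. Stack: [23]
LOAD_CONST → push 7. Stack: [23, 7]
BINARY_OP | → 23 | 7 = 23. Stack: [23]
STORE_FAST x → x=23. Stack: []
LOAD_FAST i → push 1. Stack: [1]
LOAD_CONST → push 1. Stack: [1, 1]
BINARY_OP + → 1 + 1 = 2. Stack: [2]
STORE_FAST i → i=2. Stack: []
LOAD_FAST i → push 2. Stack: [2]
LOAD_CONST → push 2. Stack: [2, 2]
COMPARE_OP bool(<) → 2 vs 2 = False. Stack: [False]
POP_JUMP_IF_FALSE → pop False; jump. Stack: []
LOAD_FAST x → push 23. Stack: [23]
RETURN_VALUE → return 23.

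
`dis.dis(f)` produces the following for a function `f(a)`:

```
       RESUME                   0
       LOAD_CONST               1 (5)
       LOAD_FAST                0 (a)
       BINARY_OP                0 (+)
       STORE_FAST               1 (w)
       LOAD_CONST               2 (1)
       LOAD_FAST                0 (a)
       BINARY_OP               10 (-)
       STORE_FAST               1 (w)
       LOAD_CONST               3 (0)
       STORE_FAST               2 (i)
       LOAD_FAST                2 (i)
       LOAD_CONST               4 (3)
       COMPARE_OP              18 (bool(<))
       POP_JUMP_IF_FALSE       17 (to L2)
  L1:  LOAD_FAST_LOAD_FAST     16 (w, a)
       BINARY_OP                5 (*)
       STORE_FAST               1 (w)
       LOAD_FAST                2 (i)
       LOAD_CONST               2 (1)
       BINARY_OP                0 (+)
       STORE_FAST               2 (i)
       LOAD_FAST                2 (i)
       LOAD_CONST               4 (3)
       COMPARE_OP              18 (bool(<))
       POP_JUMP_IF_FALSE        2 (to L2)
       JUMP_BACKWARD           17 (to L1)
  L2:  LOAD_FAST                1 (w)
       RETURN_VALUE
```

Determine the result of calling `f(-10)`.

-11000

LOAD_CONST → push 5. Stack: [5]
LOAD_FAST a → push -10. Stack: [5, -10]
BINARY_OP + → 5 + -10 = -5. Stack: [-5]
STORE_FAST w → w=-5. Stack: []
LOAD_CONST → push 1. Stack: [1]
LOAD_FAST a → push -10. Stack: [1, -10]
BINARY_OP - → 1 - -10 = 11. Stack: [11]
STORE_FAST w → w=11. Stack: []
LOAD_CONST → push 0. Stack: [0]
STORE_FAST i → i=0. Stack: []
LOAD_FAST i → push 0. Stack: [0]
LOAD_CONST → push 3. Stack: [0, 3]
COMPARE_OP bool(<) → 0 vs 3 = True. Stack: [True]
POP_JUMP_IF_FALSE → pop True; no jump. Stack: []
LOAD_FAST_LOAD_FAST w,a → push 11,-10. Stack: [11, -10]
BINARY_OP * → 11 * -10 = -110. Stack: [-110]
STORE_FAST w → w=-110. Stack: []
LOAD_FAST i → push 0. Stack: [0]
LOAD_CONST → push 1. Stack: [0, 1]
BINARY_OP + → 0 + 1 = 1. Stack: [1]
STORE_FAST i → i=1. Stack: []
LOAD_FAST i → push 1. Stack: [1]
LOAD_CONST → push 3. Stack: [1, 3]
COMPARE_OP bool(<) → 1 vs 3 = True. Stack: [True]
POP_JUMP_IF_FALSE → pop True; no jump. Stack: []
LOAD_FAST_LOAD_FAST w,a → push -110,-10. Stack: [-110, -10]
BINARY_OP * → -110 * -10 = 1100. Stack: [1100]
STORE_FAST w → w=1100. Stack: []
LOAD_FAST i → push 1. Stack: [1]
LOAD_CONST → push 1. Stack: [1, 1]
BINARY_OP + → 1 + 1 = 2. Stack: [2]
STORE_FAST i → i=2. Stack: []
LOAD_FAST i → push 2. Stack: [2]
LOAD_CONST → push 3. Stack: [2, 3]
COMPARE_OP bool(<) → 2 vs 3 = True. Stack: [True]
POP_JUMP_IF_FALSE → pop True; no jump. Stack: []
LOAD_FAST_LOAD_FAST w,a → push 1100,-10. Stack: [1100, -10]
BINARY_OP * → 1100 * -10 = -11000. Stack: [-11000]
STORE_FAST w → w=-11000. Stack: []
LOAD_FAST i → push 2. Stack: [2]
LOAD_CONST → push 1. Stack: [2, 1]
BINARY_OP + → 2 + 1 = 3. Stack: [3]
STORE_FAST i → i=3. Stack: []
LOAD_FAST i → push 3. Stack: [3]
LOAD_CONST → push 3. Stack: [3, 3]
COMPARE_OP bool(<) → 3 vs 3 = False. Stack: [False]
POP_JUMP_IF_FALSE → pop False; jump. Stack: []
LOAD_FAST w → push -11000. Stack: [-11000]
RETURN_VALUE → return -11000.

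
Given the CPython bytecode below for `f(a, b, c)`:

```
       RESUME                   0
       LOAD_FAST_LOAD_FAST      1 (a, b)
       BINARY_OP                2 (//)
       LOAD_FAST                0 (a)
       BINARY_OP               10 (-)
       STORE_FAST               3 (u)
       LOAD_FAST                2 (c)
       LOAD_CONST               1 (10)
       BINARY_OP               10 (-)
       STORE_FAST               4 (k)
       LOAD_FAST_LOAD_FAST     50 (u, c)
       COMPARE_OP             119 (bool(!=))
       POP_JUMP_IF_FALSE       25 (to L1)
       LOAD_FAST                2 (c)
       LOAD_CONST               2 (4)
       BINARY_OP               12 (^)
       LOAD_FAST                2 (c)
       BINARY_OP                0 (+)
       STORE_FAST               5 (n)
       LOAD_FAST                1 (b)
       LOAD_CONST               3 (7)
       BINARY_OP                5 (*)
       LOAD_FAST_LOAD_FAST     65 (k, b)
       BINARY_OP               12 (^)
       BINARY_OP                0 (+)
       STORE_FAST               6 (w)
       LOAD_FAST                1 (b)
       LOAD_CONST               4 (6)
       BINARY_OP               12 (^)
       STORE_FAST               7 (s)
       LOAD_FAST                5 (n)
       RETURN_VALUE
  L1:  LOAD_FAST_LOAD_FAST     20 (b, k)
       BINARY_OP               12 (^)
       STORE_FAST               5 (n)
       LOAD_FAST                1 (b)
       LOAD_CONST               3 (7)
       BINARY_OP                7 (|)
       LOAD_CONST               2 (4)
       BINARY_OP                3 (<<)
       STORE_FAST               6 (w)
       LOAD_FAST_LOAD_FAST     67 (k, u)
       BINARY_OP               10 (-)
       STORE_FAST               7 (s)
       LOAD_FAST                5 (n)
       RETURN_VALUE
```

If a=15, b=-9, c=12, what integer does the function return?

20

LOAD_FAST_LOAD_FAST a,b → push 15,-9. Stack: [15, -9]
BINARY_OP // → 15 // -9 = -2. Stack: [-2]
LOAD_FAST a → push 15. Stack: [-2, 15]
BINARY_OP - → -2 - 15 = -17. Stack: [-17]
STORE_FAST u → u=-17. Stack: []
LOAD_FAST c → push 12. Stack: [12]
LOAD_CONST → push 10. Stack: [12, 10]
BINARY_OP - → 12 - 10 = 2. Stack: [2]
STORE_FAST k → k=2. Stack: []
LOAD_FAST_LOAD_FAST u,c → push -17,12. Stack: [-17, 12]
COMPARE_OP bool(!=) → -17 vs 12 = True. Stack: [True]
POP_JUMP_IF_FALSE → pop True; no jump. Stack: []
LOAD_FAST c → push 12. Stack: [12]
LOAD_CONST → push 4. Stack: [12, 4]
BINARY_OP ^ → 12 ^ 4 = 8. Stack: [8]
LOAD_FAST c → push 12. Stack: [8, 12]
BINARY_OP + → 8 + 12 = 20. Stack: [20]
STORE_FAST n → n=20. Stack: []
LOAD_FAST b → push -9. Stack: [-9]
LOAD_CONST → push 7. Stack: [-9, 7]
BINARY_OP * → -9 * 7 = -63. Stack: [-63]
LOAD_FAST_LOAD_FAST k,b → push 2,-9. Stack: [-63, 2, -9]
BINARY_OP ^ → 2 ^ -9 = -11. Stack: [-63, -11]
BINARY_OP + → -63 + -11 = -74. Stack: [-74]
STORE_FAST w → w=-74. Stack: []
LOAD_FAST b → push -9. Stack: [-9]
LOAD_CONST → push 6. Stack: [-9, 6]
BINARY_OP ^ → -9 ^ 6 = -15. Stack: [-15]
STORE_FAST s → s=-15. Stack: []
LOAD_FAST n → push 20. Stack: [20]
RETURN_VALUE → return 20.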